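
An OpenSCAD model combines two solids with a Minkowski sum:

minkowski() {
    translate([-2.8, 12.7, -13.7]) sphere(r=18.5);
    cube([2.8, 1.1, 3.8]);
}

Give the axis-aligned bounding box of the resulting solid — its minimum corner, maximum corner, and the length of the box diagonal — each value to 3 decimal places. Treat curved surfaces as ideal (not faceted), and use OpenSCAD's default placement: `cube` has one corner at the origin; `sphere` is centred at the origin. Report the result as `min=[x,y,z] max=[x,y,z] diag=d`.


min=[-21.300,-5.800,-32.200] max=[18.500,32.300,8.600] diag=68.559

A = translate([-2.8, 12.7, -13.7]) sphere(r=18.5) → bbox [-21.3,-5.8,-32.2] .. [15.7,31.2,4.8]
B = cube([2.8, 1.1, 3.8]) → bbox [0,0,0] .. [2.8,1.1,3.8]
lo = A.lo+B.lo = [-21.3+0, -5.8+0, -32.2+0] = [-21.300,-5.800,-32.200]
hi = A.hi+B.hi = [15.7+2.8, 31.2+1.1, 4.8+3.8] = [18.500,32.300,8.600]
diag = √(39.8²+38.1²+40.8²) = √4700.29 = 68.559


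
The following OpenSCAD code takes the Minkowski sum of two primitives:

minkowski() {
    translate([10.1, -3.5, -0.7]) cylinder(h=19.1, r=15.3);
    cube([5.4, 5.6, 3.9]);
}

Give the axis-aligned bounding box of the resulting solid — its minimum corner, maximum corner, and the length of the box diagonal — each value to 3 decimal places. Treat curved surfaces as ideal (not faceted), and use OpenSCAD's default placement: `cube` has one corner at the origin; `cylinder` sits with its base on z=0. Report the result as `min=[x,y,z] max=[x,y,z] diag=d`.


A = translate([10.1, -3.5, -0.7]) cylinder(h=19.1, r=15.3) → bbox [-5.2,-18.8,-0.7] .. [25.4,11.8,18.4]
B = cube([5.4, 5.6, 3.9]) → bbox [0,0,0] .. [5.4,5.6,3.9]
lo = A.lo+B.lo = [-5.2+0, -18.8+0, -0.7+0] = [-5.200,-18.800,-0.700]
hi = A.hi+B.hi = [25.4+5.4, 11.8+5.6, 18.4+3.9] = [30.800,17.400,22.300]
diag = √(36²+36.2²+23²) = √3135.44 = 55.995

min=[-5.200,-18.800,-0.700] max=[30.800,17.400,22.300] diag=55.995


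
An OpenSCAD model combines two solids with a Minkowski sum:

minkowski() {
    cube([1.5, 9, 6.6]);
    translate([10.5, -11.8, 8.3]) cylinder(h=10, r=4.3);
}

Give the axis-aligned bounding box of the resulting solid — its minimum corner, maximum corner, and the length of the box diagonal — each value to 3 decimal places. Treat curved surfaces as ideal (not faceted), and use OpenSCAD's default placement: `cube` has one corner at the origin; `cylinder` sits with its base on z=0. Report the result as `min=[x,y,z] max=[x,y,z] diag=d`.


A = translate([10.5, -11.8, 8.3]) cylinder(h=10, r=4.3) → bbox [6.2,-16.1,8.3] .. [14.8,-7.5,18.3]
B = cube([1.5, 9, 6.6]) → bbox [0,0,0] .. [1.5,9,6.6]
lo = A.lo+B.lo = [6.2+0, -16.1+0, 8.3+0] = [6.200,-16.100,8.300]
hi = A.hi+B.hi = [14.8+1.5, -7.5+9, 18.3+6.6] = [16.300,1.500,24.900]
diag = √(10.1²+17.6²+16.6²) = √687.33 = 26.217

min=[6.200,-16.100,8.300] max=[16.300,1.500,24.900] diag=26.217


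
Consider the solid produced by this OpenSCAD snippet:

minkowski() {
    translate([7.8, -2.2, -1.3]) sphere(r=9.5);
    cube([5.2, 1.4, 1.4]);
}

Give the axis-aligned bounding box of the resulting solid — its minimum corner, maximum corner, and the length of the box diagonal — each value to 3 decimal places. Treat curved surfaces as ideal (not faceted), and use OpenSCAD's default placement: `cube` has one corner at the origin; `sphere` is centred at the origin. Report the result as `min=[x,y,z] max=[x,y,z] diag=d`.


A = translate([7.8, -2.2, -1.3]) sphere(r=9.5) → bbox [-1.7,-11.7,-10.8] .. [17.3,7.3,8.2]
B = cube([5.2, 1.4, 1.4]) → bbox [0,0,0] .. [5.2,1.4,1.4]
lo = A.lo+B.lo = [-1.7+0, -11.7+0, -10.8+0] = [-1.700,-11.700,-10.800]
hi = A.hi+B.hi = [17.3+5.2, 7.3+1.4, 8.2+1.4] = [22.500,8.700,9.600]
diag = √(24.2²+20.4²+20.4²) = √1417.96 = 37.656

min=[-1.700,-11.700,-10.800] max=[22.500,8.700,9.600] diag=37.656


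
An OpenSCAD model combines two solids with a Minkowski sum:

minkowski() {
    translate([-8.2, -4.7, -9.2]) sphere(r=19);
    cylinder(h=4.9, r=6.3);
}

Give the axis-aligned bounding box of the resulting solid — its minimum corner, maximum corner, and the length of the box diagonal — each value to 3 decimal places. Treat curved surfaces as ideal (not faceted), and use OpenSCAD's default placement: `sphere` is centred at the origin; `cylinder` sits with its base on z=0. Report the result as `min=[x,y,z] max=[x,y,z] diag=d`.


A = translate([-8.2, -4.7, -9.2]) sphere(r=19) → bbox [-27.2,-23.7,-28.2] .. [10.8,14.3,9.8]
B = cylinder(h=4.9, r=6.3) → bbox [-6.3,-6.3,0] .. [6.3,6.3,4.9]
lo = A.lo+B.lo = [-27.2-6.3, -23.7-6.3, -28.2+0] = [-33.500,-30.000,-28.200]
hi = A.hi+B.hi = [10.8+6.3, 14.3+6.3, 9.8+4.9] = [17.100,20.600,14.700]
diag = √(50.6²+50.6²+42.9²) = √6961.13 = 83.433

min=[-33.500,-30.000,-28.200] max=[17.100,20.600,14.700] diag=83.433


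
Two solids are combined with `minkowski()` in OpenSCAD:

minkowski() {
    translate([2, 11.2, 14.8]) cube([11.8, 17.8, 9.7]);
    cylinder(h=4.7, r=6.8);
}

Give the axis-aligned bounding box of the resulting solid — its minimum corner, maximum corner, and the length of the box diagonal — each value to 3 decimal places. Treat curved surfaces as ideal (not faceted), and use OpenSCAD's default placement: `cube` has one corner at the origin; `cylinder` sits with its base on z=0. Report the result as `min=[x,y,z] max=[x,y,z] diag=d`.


min=[-4.800,4.400,14.800] max=[20.600,35.800,29.200] diag=42.877

A = translate([2, 11.2, 14.8]) cube([11.8, 17.8, 9.7]) → bbox [2,11.2,14.8] .. [13.8,29,24.5]
B = cylinder(h=4.7, r=6.8) → bbox [-6.8,-6.8,0] .. [6.8,6.8,4.7]
lo = A.lo+B.lo = [2-6.8, 11.2-6.8, 14.8+0] = [-4.800,4.400,14.800]
hi = A.hi+B.hi = [13.8+6.8, 29+6.8, 24.5+4.7] = [20.600,35.800,29.200]
diag = √(25.4²+31.4²+14.4²) = √1838.48 = 42.877


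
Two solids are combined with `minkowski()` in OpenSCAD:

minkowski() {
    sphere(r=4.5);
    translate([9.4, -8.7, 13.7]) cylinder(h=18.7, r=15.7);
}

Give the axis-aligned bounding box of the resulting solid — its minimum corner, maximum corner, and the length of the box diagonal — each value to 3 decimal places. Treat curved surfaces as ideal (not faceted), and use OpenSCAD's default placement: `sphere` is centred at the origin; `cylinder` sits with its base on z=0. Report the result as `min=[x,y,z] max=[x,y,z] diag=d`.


min=[-10.800,-28.900,9.200] max=[29.600,11.500,36.900] diag=63.495

A = translate([9.4, -8.7, 13.7]) cylinder(h=18.7, r=15.7) → bbox [-6.3,-24.4,13.7] .. [25.1,7,32.4]
B = sphere(r=4.5) → bbox [-4.5,-4.5,-4.5] .. [4.5,4.5,4.5]
lo = A.lo+B.lo = [-6.3-4.5, -24.4-4.5, 13.7-4.5] = [-10.800,-28.900,9.200]
hi = A.hi+B.hi = [25.1+4.5, 7+4.5, 32.4+4.5] = [29.600,11.500,36.900]
diag = √(40.4²+40.4²+27.7²) = √4031.61 = 63.495


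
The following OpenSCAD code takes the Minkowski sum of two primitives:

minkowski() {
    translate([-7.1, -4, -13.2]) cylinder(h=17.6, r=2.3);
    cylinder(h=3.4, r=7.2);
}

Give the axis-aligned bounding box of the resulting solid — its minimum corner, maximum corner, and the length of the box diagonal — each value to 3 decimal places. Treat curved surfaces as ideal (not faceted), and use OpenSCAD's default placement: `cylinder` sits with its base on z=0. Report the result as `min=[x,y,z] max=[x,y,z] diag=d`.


min=[-16.600,-13.500,-13.200] max=[2.400,5.500,7.800] diag=34.103

A = translate([-7.1, -4, -13.2]) cylinder(h=17.6, r=2.3) → bbox [-9.4,-6.3,-13.2] .. [-4.8,-1.7,4.4]
B = cylinder(h=3.4, r=7.2) → bbox [-7.2,-7.2,0] .. [7.2,7.2,3.4]
lo = A.lo+B.lo = [-9.4-7.2, -6.3-7.2, -13.2+0] = [-16.600,-13.500,-13.200]
hi = A.hi+B.hi = [-4.8+7.2, -1.7+7.2, 4.4+3.4] = [2.400,5.500,7.800]
diag = √(19²+19²+21²) = √1163 = 34.103


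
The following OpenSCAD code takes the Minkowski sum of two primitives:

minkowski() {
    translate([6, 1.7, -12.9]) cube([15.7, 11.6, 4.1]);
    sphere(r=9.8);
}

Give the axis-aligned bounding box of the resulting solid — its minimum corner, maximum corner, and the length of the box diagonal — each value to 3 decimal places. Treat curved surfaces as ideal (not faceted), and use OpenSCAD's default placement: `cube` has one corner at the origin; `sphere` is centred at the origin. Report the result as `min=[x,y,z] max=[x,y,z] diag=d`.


min=[-3.800,-8.100,-22.700] max=[31.500,23.100,1.000] diag=52.737

A = translate([6, 1.7, -12.9]) cube([15.7, 11.6, 4.1]) → bbox [6,1.7,-12.9] .. [21.7,13.3,-8.8]
B = sphere(r=9.8) → bbox [-9.8,-9.8,-9.8] .. [9.8,9.8,9.8]
lo = A.lo+B.lo = [6-9.8, 1.7-9.8, -12.9-9.8] = [-3.800,-8.100,-22.700]
hi = A.hi+B.hi = [21.7+9.8, 13.3+9.8, -8.8+9.8] = [31.500,23.100,1.000]
diag = √(35.3²+31.2²+23.7²) = √2781.22 = 52.737


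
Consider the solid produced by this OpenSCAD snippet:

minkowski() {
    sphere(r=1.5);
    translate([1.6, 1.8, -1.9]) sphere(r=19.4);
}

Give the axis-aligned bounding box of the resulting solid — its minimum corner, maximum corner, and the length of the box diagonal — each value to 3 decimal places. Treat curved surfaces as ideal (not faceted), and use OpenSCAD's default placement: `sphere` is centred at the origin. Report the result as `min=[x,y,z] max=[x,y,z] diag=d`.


A = translate([1.6, 1.8, -1.9]) sphere(r=19.4) → bbox [-17.8,-17.6,-21.3] .. [21,21.2,17.5]
B = sphere(r=1.5) → bbox [-1.5,-1.5,-1.5] .. [1.5,1.5,1.5]
lo = A.lo+B.lo = [-17.8-1.5, -17.6-1.5, -21.3-1.5] = [-19.300,-19.100,-22.800]
hi = A.hi+B.hi = [21+1.5, 21.2+1.5, 17.5+1.5] = [22.500,22.700,19.000]
diag = √(41.8²+41.8²+41.8²) = √5241.72 = 72.400

min=[-19.300,-19.100,-22.800] max=[22.500,22.700,19.000] diag=72.400


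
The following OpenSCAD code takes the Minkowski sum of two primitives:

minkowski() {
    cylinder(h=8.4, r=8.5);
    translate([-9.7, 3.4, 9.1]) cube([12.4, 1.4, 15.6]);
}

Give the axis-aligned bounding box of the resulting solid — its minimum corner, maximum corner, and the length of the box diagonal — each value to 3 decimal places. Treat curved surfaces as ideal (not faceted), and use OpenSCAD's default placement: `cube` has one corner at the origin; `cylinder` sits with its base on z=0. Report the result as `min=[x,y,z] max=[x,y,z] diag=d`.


A = translate([-9.7, 3.4, 9.1]) cube([12.4, 1.4, 15.6]) → bbox [-9.7,3.4,9.1] .. [2.7,4.8,24.7]
B = cylinder(h=8.4, r=8.5) → bbox [-8.5,-8.5,0] .. [8.5,8.5,8.4]
lo = A.lo+B.lo = [-9.7-8.5, 3.4-8.5, 9.1+0] = [-18.200,-5.100,9.100]
hi = A.hi+B.hi = [2.7+8.5, 4.8+8.5, 24.7+8.4] = [11.200,13.300,33.100]
diag = √(29.4²+18.4²+24²) = √1778.92 = 42.177

min=[-18.200,-5.100,9.100] max=[11.200,13.300,33.100] diag=42.177


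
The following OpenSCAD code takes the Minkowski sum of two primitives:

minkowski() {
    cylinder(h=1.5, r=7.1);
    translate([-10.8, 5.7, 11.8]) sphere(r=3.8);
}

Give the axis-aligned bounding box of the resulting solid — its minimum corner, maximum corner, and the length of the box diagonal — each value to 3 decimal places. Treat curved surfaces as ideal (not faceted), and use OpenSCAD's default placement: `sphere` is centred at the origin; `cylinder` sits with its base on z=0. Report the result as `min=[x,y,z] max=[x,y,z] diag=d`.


A = translate([-10.8, 5.7, 11.8]) sphere(r=3.8) → bbox [-14.6,1.9,8] .. [-7,9.5,15.6]
B = cylinder(h=1.5, r=7.1) → bbox [-7.1,-7.1,0] .. [7.1,7.1,1.5]
lo = A.lo+B.lo = [-14.6-7.1, 1.9-7.1, 8+0] = [-21.700,-5.200,8.000]
hi = A.hi+B.hi = [-7+7.1, 9.5+7.1, 15.6+1.5] = [0.100,16.600,17.100]
diag = √(21.8²+21.8²+9.1²) = √1033.29 = 32.145

min=[-21.700,-5.200,8.000] max=[0.100,16.600,17.100] diag=32.145


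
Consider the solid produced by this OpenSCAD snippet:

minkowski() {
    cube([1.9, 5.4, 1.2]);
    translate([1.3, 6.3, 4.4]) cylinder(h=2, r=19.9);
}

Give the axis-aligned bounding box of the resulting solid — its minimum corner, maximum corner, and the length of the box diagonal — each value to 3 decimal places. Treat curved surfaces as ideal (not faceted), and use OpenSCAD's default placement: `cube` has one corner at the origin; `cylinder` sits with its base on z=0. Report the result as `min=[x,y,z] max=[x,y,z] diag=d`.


min=[-18.600,-13.600,4.400] max=[23.100,31.600,7.600] diag=61.581

A = translate([1.3, 6.3, 4.4]) cylinder(h=2, r=19.9) → bbox [-18.6,-13.6,4.4] .. [21.2,26.2,6.4]
B = cube([1.9, 5.4, 1.2]) → bbox [0,0,0] .. [1.9,5.4,1.2]
lo = A.lo+B.lo = [-18.6+0, -13.6+0, 4.4+0] = [-18.600,-13.600,4.400]
hi = A.hi+B.hi = [21.2+1.9, 26.2+5.4, 6.4+1.2] = [23.100,31.600,7.600]
diag = √(41.7²+45.2²+3.2²) = √3792.17 = 61.581


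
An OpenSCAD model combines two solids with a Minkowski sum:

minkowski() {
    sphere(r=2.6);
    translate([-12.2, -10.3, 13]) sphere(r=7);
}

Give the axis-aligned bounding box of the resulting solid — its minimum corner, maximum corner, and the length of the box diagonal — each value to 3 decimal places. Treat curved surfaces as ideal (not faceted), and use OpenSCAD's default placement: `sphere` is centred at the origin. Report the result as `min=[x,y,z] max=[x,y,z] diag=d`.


A = translate([-12.2, -10.3, 13]) sphere(r=7) → bbox [-19.2,-17.3,6] .. [-5.2,-3.3,20]
B = sphere(r=2.6) → bbox [-2.6,-2.6,-2.6] .. [2.6,2.6,2.6]
lo = A.lo+B.lo = [-19.2-2.6, -17.3-2.6, 6-2.6] = [-21.800,-19.900,3.400]
hi = A.hi+B.hi = [-5.2+2.6, -3.3+2.6, 20+2.6] = [-2.600,-0.700,22.600]
diag = √(19.2²+19.2²+19.2²) = √1105.92 = 33.255

min=[-21.800,-19.900,3.400] max=[-2.600,-0.700,22.600] diag=33.255


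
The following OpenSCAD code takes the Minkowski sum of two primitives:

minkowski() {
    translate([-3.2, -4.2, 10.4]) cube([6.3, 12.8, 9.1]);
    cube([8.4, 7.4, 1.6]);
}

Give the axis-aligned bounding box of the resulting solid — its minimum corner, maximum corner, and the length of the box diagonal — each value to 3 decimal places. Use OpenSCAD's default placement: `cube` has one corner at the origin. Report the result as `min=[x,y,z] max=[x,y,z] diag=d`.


min=[-3.200,-4.200,10.400] max=[11.500,16.000,21.100] diag=27.178

A = translate([-3.2, -4.2, 10.4]) cube([6.3, 12.8, 9.1]) → bbox [-3.2,-4.2,10.4] .. [3.1,8.6,19.5]
B = cube([8.4, 7.4, 1.6]) → bbox [0,0,0] .. [8.4,7.4,1.6]
lo = A.lo+B.lo = [-3.2+0, -4.2+0, 10.4+0] = [-3.200,-4.200,10.400]
hi = A.hi+B.hi = [3.1+8.4, 8.6+7.4, 19.5+1.6] = [11.500,16.000,21.100]
diag = √(14.7²+20.2²+10.7²) = √738.62 = 27.178


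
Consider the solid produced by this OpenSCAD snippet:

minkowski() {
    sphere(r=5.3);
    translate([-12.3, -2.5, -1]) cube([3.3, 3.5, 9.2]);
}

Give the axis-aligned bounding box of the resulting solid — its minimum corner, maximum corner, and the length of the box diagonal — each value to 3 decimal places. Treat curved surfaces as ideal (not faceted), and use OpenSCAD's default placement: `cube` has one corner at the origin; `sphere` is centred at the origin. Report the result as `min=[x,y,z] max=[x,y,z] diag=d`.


min=[-17.600,-7.800,-6.300] max=[-3.700,6.300,13.500] diag=28.001

A = translate([-12.3, -2.5, -1]) cube([3.3, 3.5, 9.2]) → bbox [-12.3,-2.5,-1] .. [-9,1,8.2]
B = sphere(r=5.3) → bbox [-5.3,-5.3,-5.3] .. [5.3,5.3,5.3]
lo = A.lo+B.lo = [-12.3-5.3, -2.5-5.3, -1-5.3] = [-17.600,-7.800,-6.300]
hi = A.hi+B.hi = [-9+5.3, 1+5.3, 8.2+5.3] = [-3.700,6.300,13.500]
diag = √(13.9²+14.1²+19.8²) = √784.06 = 28.001


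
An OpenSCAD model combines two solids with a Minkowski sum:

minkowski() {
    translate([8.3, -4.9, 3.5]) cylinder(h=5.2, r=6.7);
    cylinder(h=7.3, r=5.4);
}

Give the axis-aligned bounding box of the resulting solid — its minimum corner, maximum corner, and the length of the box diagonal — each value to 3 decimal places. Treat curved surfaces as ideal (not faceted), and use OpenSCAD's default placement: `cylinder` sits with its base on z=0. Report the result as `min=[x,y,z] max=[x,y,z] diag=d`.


min=[-3.800,-17.000,3.500] max=[20.400,7.200,16.000] diag=36.435

A = translate([8.3, -4.9, 3.5]) cylinder(h=5.2, r=6.7) → bbox [1.6,-11.6,3.5] .. [15,1.8,8.7]
B = cylinder(h=7.3, r=5.4) → bbox [-5.4,-5.4,0] .. [5.4,5.4,7.3]
lo = A.lo+B.lo = [1.6-5.4, -11.6-5.4, 3.5+0] = [-3.800,-17.000,3.500]
hi = A.hi+B.hi = [15+5.4, 1.8+5.4, 8.7+7.3] = [20.400,7.200,16.000]
diag = √(24.2²+24.2²+12.5²) = √1327.53 = 36.435


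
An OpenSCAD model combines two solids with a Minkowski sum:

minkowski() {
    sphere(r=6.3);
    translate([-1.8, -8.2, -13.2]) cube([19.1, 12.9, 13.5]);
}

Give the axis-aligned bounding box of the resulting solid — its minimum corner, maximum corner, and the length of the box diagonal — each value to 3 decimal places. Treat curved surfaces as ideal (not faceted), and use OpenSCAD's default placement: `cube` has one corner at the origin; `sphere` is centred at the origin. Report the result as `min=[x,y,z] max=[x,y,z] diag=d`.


min=[-8.100,-14.500,-19.500] max=[23.600,11.000,6.600] diag=48.336

A = translate([-1.8, -8.2, -13.2]) cube([19.1, 12.9, 13.5]) → bbox [-1.8,-8.2,-13.2] .. [17.3,4.7,0.3]
B = sphere(r=6.3) → bbox [-6.3,-6.3,-6.3] .. [6.3,6.3,6.3]
lo = A.lo+B.lo = [-1.8-6.3, -8.2-6.3, -13.2-6.3] = [-8.100,-14.500,-19.500]
hi = A.hi+B.hi = [17.3+6.3, 4.7+6.3, 0.3+6.3] = [23.600,11.000,6.600]
diag = √(31.7²+25.5²+26.1²) = √2336.35 = 48.336


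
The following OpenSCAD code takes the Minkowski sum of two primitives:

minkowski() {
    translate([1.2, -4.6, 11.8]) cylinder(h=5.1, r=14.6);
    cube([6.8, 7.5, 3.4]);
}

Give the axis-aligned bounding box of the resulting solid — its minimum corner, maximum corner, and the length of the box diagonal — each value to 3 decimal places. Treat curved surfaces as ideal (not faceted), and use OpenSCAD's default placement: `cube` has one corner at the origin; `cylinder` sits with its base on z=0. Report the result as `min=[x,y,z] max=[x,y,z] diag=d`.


A = translate([1.2, -4.6, 11.8]) cylinder(h=5.1, r=14.6) → bbox [-13.4,-19.2,11.8] .. [15.8,10,16.9]
B = cube([6.8, 7.5, 3.4]) → bbox [0,0,0] .. [6.8,7.5,3.4]
lo = A.lo+B.lo = [-13.4+0, -19.2+0, 11.8+0] = [-13.400,-19.200,11.800]
hi = A.hi+B.hi = [15.8+6.8, 10+7.5, 16.9+3.4] = [22.600,17.500,20.300]
diag = √(36²+36.7²+8.5²) = √2715.14 = 52.107

min=[-13.400,-19.200,11.800] max=[22.600,17.500,20.300] diag=52.107


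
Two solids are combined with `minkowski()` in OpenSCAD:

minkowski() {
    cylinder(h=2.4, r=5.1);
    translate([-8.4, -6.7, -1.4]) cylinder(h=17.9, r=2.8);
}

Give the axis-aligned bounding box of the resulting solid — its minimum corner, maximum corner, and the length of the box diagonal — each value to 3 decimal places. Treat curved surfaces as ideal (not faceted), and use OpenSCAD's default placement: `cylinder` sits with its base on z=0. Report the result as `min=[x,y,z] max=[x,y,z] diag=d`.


min=[-16.300,-14.600,-1.400] max=[-0.500,1.200,18.900] diag=30.189

A = translate([-8.4, -6.7, -1.4]) cylinder(h=17.9, r=2.8) → bbox [-11.2,-9.5,-1.4] .. [-5.6,-3.9,16.5]
B = cylinder(h=2.4, r=5.1) → bbox [-5.1,-5.1,0] .. [5.1,5.1,2.4]
lo = A.lo+B.lo = [-11.2-5.1, -9.5-5.1, -1.4+0] = [-16.300,-14.600,-1.400]
hi = A.hi+B.hi = [-5.6+5.1, -3.9+5.1, 16.5+2.4] = [-0.500,1.200,18.900]
diag = √(15.8²+15.8²+20.3²) = √911.37 = 30.189


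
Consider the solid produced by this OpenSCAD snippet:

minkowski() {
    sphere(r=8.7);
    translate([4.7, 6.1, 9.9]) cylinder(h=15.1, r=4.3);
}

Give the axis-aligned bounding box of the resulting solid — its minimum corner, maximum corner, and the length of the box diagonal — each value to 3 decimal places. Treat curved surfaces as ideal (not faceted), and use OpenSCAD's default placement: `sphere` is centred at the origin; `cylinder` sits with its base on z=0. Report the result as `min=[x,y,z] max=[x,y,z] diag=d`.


min=[-8.300,-6.900,1.200] max=[17.700,19.100,33.700] diag=49.074

A = translate([4.7, 6.1, 9.9]) cylinder(h=15.1, r=4.3) → bbox [0.4,1.8,9.9] .. [9,10.4,25]
B = sphere(r=8.7) → bbox [-8.7,-8.7,-8.7] .. [8.7,8.7,8.7]
lo = A.lo+B.lo = [0.4-8.7, 1.8-8.7, 9.9-8.7] = [-8.300,-6.900,1.200]
hi = A.hi+B.hi = [9+8.7, 10.4+8.7, 25+8.7] = [17.700,19.100,33.700]
diag = √(26²+26²+32.5²) = √2408.25 = 49.074


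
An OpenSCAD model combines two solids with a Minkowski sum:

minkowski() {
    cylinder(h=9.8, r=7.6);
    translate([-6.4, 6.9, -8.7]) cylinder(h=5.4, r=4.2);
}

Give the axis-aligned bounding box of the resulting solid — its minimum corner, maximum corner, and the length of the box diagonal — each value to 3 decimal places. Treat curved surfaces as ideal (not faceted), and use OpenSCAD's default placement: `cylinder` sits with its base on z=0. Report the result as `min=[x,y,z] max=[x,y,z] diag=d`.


A = translate([-6.4, 6.9, -8.7]) cylinder(h=5.4, r=4.2) → bbox [-10.6,2.7,-8.7] .. [-2.2,11.1,-3.3]
B = cylinder(h=9.8, r=7.6) → bbox [-7.6,-7.6,0] .. [7.6,7.6,9.8]
lo = A.lo+B.lo = [-10.6-7.6, 2.7-7.6, -8.7+0] = [-18.200,-4.900,-8.700]
hi = A.hi+B.hi = [-2.2+7.6, 11.1+7.6, -3.3+9.8] = [5.400,18.700,6.500]
diag = √(23.6²+23.6²+15.2²) = √1344.96 = 36.674

min=[-18.200,-4.900,-8.700] max=[5.400,18.700,6.500] diag=36.674


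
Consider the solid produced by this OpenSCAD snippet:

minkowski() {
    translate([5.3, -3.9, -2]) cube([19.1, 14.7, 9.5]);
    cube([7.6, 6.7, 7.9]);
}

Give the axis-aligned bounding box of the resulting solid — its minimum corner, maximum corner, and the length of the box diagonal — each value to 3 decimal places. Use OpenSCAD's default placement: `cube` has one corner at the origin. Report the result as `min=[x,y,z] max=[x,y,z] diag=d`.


min=[5.300,-3.900,-2.000] max=[32.000,17.500,15.400] diag=38.388

A = translate([5.3, -3.9, -2]) cube([19.1, 14.7, 9.5]) → bbox [5.3,-3.9,-2] .. [24.4,10.8,7.5]
B = cube([7.6, 6.7, 7.9]) → bbox [0,0,0] .. [7.6,6.7,7.9]
lo = A.lo+B.lo = [5.3+0, -3.9+0, -2+0] = [5.300,-3.900,-2.000]
hi = A.hi+B.hi = [24.4+7.6, 10.8+6.7, 7.5+7.9] = [32.000,17.500,15.400]
diag = √(26.7²+21.4²+17.4²) = √1473.61 = 38.388


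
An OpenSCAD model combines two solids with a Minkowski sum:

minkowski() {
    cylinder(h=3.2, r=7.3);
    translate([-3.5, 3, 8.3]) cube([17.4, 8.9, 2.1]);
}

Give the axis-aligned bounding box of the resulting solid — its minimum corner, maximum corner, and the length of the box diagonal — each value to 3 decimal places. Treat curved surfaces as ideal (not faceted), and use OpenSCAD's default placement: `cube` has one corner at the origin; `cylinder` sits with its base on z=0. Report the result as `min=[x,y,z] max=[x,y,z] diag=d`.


A = translate([-3.5, 3, 8.3]) cube([17.4, 8.9, 2.1]) → bbox [-3.5,3,8.3] .. [13.9,11.9,10.4]
B = cylinder(h=3.2, r=7.3) → bbox [-7.3,-7.3,0] .. [7.3,7.3,3.2]
lo = A.lo+B.lo = [-3.5-7.3, 3-7.3, 8.3+0] = [-10.800,-4.300,8.300]
hi = A.hi+B.hi = [13.9+7.3, 11.9+7.3, 10.4+3.2] = [21.200,19.200,13.600]
diag = √(32²+23.5²+5.3²) = √1604.34 = 40.054

min=[-10.800,-4.300,8.300] max=[21.200,19.200,13.600] diag=40.054


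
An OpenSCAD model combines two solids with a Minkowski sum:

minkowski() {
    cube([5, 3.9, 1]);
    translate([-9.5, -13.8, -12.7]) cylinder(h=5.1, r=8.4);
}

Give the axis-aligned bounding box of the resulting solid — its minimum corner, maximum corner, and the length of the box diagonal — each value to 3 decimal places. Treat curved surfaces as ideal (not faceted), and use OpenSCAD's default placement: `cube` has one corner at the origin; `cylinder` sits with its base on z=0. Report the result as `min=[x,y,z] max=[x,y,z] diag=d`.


min=[-17.900,-22.200,-12.700] max=[3.900,-1.500,-6.600] diag=30.675

A = translate([-9.5, -13.8, -12.7]) cylinder(h=5.1, r=8.4) → bbox [-17.9,-22.2,-12.7] .. [-1.1,-5.4,-7.6]
B = cube([5, 3.9, 1]) → bbox [0,0,0] .. [5,3.9,1]
lo = A.lo+B.lo = [-17.9+0, -22.2+0, -12.7+0] = [-17.900,-22.200,-12.700]
hi = A.hi+B.hi = [-1.1+5, -5.4+3.9, -7.6+1] = [3.900,-1.500,-6.600]
diag = √(21.8²+20.7²+6.1²) = √940.94 = 30.675


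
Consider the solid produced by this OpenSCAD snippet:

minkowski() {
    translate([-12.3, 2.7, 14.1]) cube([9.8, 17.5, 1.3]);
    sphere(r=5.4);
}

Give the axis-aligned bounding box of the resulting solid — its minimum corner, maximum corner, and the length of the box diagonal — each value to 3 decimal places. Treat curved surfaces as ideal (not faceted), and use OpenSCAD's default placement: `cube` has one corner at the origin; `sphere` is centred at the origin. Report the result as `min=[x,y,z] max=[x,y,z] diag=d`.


min=[-17.700,-2.700,8.700] max=[2.900,25.600,20.800] diag=37.036

A = translate([-12.3, 2.7, 14.1]) cube([9.8, 17.5, 1.3]) → bbox [-12.3,2.7,14.1] .. [-2.5,20.2,15.4]
B = sphere(r=5.4) → bbox [-5.4,-5.4,-5.4] .. [5.4,5.4,5.4]
lo = A.lo+B.lo = [-12.3-5.4, 2.7-5.4, 14.1-5.4] = [-17.700,-2.700,8.700]
hi = A.hi+B.hi = [-2.5+5.4, 20.2+5.4, 15.4+5.4] = [2.900,25.600,20.800]
diag = √(20.6²+28.3²+12.1²) = √1371.66 = 37.036


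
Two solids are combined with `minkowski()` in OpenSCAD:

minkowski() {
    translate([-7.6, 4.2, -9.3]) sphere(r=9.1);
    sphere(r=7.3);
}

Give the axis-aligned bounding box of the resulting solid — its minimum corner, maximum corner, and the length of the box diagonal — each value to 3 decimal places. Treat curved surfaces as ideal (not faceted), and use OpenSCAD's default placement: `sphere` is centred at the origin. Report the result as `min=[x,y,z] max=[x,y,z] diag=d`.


A = translate([-7.6, 4.2, -9.3]) sphere(r=9.1) → bbox [-16.7,-4.9,-18.4] .. [1.5,13.3,-0.2]
B = sphere(r=7.3) → bbox [-7.3,-7.3,-7.3] .. [7.3,7.3,7.3]
lo = A.lo+B.lo = [-16.7-7.3, -4.9-7.3, -18.4-7.3] = [-24.000,-12.200,-25.700]
hi = A.hi+B.hi = [1.5+7.3, 13.3+7.3, -0.2+7.3] = [8.800,20.600,7.100]
diag = √(32.8²+32.8²+32.8²) = √3227.52 = 56.811

min=[-24.000,-12.200,-25.700] max=[8.800,20.600,7.100] diag=56.811


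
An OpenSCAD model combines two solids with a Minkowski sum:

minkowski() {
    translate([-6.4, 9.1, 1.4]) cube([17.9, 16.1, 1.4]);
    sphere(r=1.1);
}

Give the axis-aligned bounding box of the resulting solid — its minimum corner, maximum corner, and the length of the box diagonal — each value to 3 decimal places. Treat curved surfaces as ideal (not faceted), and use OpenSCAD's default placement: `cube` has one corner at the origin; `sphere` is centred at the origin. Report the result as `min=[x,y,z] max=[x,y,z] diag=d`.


A = translate([-6.4, 9.1, 1.4]) cube([17.9, 16.1, 1.4]) → bbox [-6.4,9.1,1.4] .. [11.5,25.2,2.8]
B = sphere(r=1.1) → bbox [-1.1,-1.1,-1.1] .. [1.1,1.1,1.1]
lo = A.lo+B.lo = [-6.4-1.1, 9.1-1.1, 1.4-1.1] = [-7.500,8.000,0.300]
hi = A.hi+B.hi = [11.5+1.1, 25.2+1.1, 2.8+1.1] = [12.600,26.300,3.900]
diag = √(20.1²+18.3²+3.6²) = √751.86 = 27.420

min=[-7.500,8.000,0.300] max=[12.600,26.300,3.900] diag=27.420


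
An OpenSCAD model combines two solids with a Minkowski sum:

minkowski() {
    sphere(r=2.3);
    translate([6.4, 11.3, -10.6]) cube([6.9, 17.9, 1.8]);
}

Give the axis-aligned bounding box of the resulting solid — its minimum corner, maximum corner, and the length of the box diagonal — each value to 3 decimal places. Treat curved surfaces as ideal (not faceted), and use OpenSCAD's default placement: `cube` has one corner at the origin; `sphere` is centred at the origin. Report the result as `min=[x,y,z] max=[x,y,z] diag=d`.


min=[4.100,9.000,-12.900] max=[15.600,31.500,-6.500] diag=26.066

A = translate([6.4, 11.3, -10.6]) cube([6.9, 17.9, 1.8]) → bbox [6.4,11.3,-10.6] .. [13.3,29.2,-8.8]
B = sphere(r=2.3) → bbox [-2.3,-2.3,-2.3] .. [2.3,2.3,2.3]
lo = A.lo+B.lo = [6.4-2.3, 11.3-2.3, -10.6-2.3] = [4.100,9.000,-12.900]
hi = A.hi+B.hi = [13.3+2.3, 29.2+2.3, -8.8+2.3] = [15.600,31.500,-6.500]
diag = √(11.5²+22.5²+6.4²) = √679.46 = 26.066


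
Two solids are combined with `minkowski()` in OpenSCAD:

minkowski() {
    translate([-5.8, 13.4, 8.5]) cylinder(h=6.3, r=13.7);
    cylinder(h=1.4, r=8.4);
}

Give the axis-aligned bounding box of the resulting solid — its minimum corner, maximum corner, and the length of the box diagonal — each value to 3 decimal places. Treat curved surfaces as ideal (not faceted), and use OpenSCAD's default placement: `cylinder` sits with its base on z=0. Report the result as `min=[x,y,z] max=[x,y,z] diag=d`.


A = translate([-5.8, 13.4, 8.5]) cylinder(h=6.3, r=13.7) → bbox [-19.5,-0.3,8.5] .. [7.9,27.1,14.8]
B = cylinder(h=1.4, r=8.4) → bbox [-8.4,-8.4,0] .. [8.4,8.4,1.4]
lo = A.lo+B.lo = [-19.5-8.4, -0.3-8.4, 8.5+0] = [-27.900,-8.700,8.500]
hi = A.hi+B.hi = [7.9+8.4, 27.1+8.4, 14.8+1.4] = [16.300,35.500,16.200]
diag = √(44.2²+44.2²+7.7²) = √3966.57 = 62.981

min=[-27.900,-8.700,8.500] max=[16.300,35.500,16.200] diag=62.981


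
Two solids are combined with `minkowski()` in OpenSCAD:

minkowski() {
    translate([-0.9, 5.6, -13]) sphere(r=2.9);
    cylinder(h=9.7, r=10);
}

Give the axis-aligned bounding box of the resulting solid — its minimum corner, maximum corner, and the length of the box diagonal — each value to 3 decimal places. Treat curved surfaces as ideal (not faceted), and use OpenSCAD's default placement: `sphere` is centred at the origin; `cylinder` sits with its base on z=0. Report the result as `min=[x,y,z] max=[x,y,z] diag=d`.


min=[-13.800,-7.300,-15.900] max=[12.000,18.500,-0.400] diag=39.643

A = translate([-0.9, 5.6, -13]) sphere(r=2.9) → bbox [-3.8,2.7,-15.9] .. [2,8.5,-10.1]
B = cylinder(h=9.7, r=10) → bbox [-10,-10,0] .. [10,10,9.7]
lo = A.lo+B.lo = [-3.8-10, 2.7-10, -15.9+0] = [-13.800,-7.300,-15.900]
hi = A.hi+B.hi = [2+10, 8.5+10, -10.1+9.7] = [12.000,18.500,-0.400]
diag = √(25.8²+25.8²+15.5²) = √1571.53 = 39.643


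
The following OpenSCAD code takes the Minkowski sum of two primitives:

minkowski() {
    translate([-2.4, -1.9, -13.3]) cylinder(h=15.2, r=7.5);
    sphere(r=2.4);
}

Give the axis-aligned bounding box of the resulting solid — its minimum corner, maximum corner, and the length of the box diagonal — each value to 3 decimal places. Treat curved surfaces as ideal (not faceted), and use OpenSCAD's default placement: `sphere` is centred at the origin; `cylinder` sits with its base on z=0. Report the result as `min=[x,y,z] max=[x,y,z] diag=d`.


min=[-12.300,-11.800,-15.700] max=[7.500,8.000,4.300] diag=34.410

A = translate([-2.4, -1.9, -13.3]) cylinder(h=15.2, r=7.5) → bbox [-9.9,-9.4,-13.3] .. [5.1,5.6,1.9]
B = sphere(r=2.4) → bbox [-2.4,-2.4,-2.4] .. [2.4,2.4,2.4]
lo = A.lo+B.lo = [-9.9-2.4, -9.4-2.4, -13.3-2.4] = [-12.300,-11.800,-15.700]
hi = A.hi+B.hi = [5.1+2.4, 5.6+2.4, 1.9+2.4] = [7.500,8.000,4.300]
diag = √(19.8²+19.8²+20²) = √1184.08 = 34.410


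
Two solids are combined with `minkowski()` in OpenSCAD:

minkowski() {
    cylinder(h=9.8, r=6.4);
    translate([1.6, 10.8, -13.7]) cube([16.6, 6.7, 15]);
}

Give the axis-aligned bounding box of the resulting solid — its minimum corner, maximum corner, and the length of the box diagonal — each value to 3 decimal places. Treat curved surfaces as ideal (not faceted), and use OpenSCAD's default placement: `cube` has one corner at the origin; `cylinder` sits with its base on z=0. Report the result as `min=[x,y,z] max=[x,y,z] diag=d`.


A = translate([1.6, 10.8, -13.7]) cube([16.6, 6.7, 15]) → bbox [1.6,10.8,-13.7] .. [18.2,17.5,1.3]
B = cylinder(h=9.8, r=6.4) → bbox [-6.4,-6.4,0] .. [6.4,6.4,9.8]
lo = A.lo+B.lo = [1.6-6.4, 10.8-6.4, -13.7+0] = [-4.800,4.400,-13.700]
hi = A.hi+B.hi = [18.2+6.4, 17.5+6.4, 1.3+9.8] = [24.600,23.900,11.100]
diag = √(29.4²+19.5²+24.8²) = √1859.65 = 43.124

min=[-4.800,4.400,-13.700] max=[24.600,23.900,11.100] diag=43.124


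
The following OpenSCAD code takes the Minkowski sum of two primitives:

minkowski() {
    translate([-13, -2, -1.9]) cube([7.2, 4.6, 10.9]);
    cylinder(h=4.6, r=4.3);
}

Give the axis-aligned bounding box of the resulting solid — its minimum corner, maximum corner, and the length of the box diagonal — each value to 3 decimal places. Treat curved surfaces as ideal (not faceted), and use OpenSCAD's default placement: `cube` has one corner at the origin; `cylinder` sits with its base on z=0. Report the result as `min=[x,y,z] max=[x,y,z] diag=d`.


min=[-17.300,-6.300,-1.900] max=[-1.500,6.900,13.600] diag=25.771

A = translate([-13, -2, -1.9]) cube([7.2, 4.6, 10.9]) → bbox [-13,-2,-1.9] .. [-5.8,2.6,9]
B = cylinder(h=4.6, r=4.3) → bbox [-4.3,-4.3,0] .. [4.3,4.3,4.6]
lo = A.lo+B.lo = [-13-4.3, -2-4.3, -1.9+0] = [-17.300,-6.300,-1.900]
hi = A.hi+B.hi = [-5.8+4.3, 2.6+4.3, 9+4.6] = [-1.500,6.900,13.600]
diag = √(15.8²+13.2²+15.5²) = √664.13 = 25.771


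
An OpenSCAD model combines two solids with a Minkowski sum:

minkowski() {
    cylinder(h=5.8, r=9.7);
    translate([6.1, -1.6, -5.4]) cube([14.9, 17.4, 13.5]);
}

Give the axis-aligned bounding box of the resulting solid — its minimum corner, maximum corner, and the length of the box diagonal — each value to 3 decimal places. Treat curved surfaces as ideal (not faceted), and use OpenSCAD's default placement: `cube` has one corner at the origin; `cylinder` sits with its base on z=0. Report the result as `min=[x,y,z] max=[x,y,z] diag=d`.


min=[-3.600,-11.300,-5.400] max=[30.700,25.500,13.900] diag=53.882

A = translate([6.1, -1.6, -5.4]) cube([14.9, 17.4, 13.5]) → bbox [6.1,-1.6,-5.4] .. [21,15.8,8.1]
B = cylinder(h=5.8, r=9.7) → bbox [-9.7,-9.7,0] .. [9.7,9.7,5.8]
lo = A.lo+B.lo = [6.1-9.7, -1.6-9.7, -5.4+0] = [-3.600,-11.300,-5.400]
hi = A.hi+B.hi = [21+9.7, 15.8+9.7, 8.1+5.8] = [30.700,25.500,13.900]
diag = √(34.3²+36.8²+19.3²) = √2903.22 = 53.882


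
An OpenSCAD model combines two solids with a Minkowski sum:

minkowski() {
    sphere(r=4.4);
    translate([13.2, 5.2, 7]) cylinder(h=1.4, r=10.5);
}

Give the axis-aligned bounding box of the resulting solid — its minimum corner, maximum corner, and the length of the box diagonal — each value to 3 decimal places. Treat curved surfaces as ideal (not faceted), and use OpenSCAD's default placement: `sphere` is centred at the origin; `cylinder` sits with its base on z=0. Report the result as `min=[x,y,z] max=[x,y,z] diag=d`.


min=[-1.700,-9.700,2.600] max=[28.100,20.100,12.800] diag=43.360

A = translate([13.2, 5.2, 7]) cylinder(h=1.4, r=10.5) → bbox [2.7,-5.3,7] .. [23.7,15.7,8.4]
B = sphere(r=4.4) → bbox [-4.4,-4.4,-4.4] .. [4.4,4.4,4.4]
lo = A.lo+B.lo = [2.7-4.4, -5.3-4.4, 7-4.4] = [-1.700,-9.700,2.600]
hi = A.hi+B.hi = [23.7+4.4, 15.7+4.4, 8.4+4.4] = [28.100,20.100,12.800]
diag = √(29.8²+29.8²+10.2²) = √1880.12 = 43.360


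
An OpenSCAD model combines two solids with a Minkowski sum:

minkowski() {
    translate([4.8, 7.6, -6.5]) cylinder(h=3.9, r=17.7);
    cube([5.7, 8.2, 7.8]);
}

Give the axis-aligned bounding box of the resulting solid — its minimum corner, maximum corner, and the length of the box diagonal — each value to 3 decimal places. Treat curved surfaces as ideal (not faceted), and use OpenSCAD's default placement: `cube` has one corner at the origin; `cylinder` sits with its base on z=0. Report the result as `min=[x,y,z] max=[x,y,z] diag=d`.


min=[-12.900,-10.100,-6.500] max=[28.200,33.500,5.200] diag=61.050

A = translate([4.8, 7.6, -6.5]) cylinder(h=3.9, r=17.7) → bbox [-12.9,-10.1,-6.5] .. [22.5,25.3,-2.6]
B = cube([5.7, 8.2, 7.8]) → bbox [0,0,0] .. [5.7,8.2,7.8]
lo = A.lo+B.lo = [-12.9+0, -10.1+0, -6.5+0] = [-12.900,-10.100,-6.500]
hi = A.hi+B.hi = [22.5+5.7, 25.3+8.2, -2.6+7.8] = [28.200,33.500,5.200]
diag = √(41.1²+43.6²+11.7²) = √3727.06 = 61.050


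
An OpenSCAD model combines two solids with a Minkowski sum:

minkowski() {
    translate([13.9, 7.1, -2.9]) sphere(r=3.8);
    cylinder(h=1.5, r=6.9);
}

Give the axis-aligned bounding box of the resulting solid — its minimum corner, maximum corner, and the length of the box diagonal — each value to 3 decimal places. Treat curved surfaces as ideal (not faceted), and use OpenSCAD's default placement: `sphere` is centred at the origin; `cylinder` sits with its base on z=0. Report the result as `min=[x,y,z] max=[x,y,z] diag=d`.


A = translate([13.9, 7.1, -2.9]) sphere(r=3.8) → bbox [10.1,3.3,-6.7] .. [17.7,10.9,0.9]
B = cylinder(h=1.5, r=6.9) → bbox [-6.9,-6.9,0] .. [6.9,6.9,1.5]
lo = A.lo+B.lo = [10.1-6.9, 3.3-6.9, -6.7+0] = [3.200,-3.600,-6.700]
hi = A.hi+B.hi = [17.7+6.9, 10.9+6.9, 0.9+1.5] = [24.600,17.800,2.400]
diag = √(21.4²+21.4²+9.1²) = √998.73 = 31.603

min=[3.200,-3.600,-6.700] max=[24.600,17.800,2.400] diag=31.603


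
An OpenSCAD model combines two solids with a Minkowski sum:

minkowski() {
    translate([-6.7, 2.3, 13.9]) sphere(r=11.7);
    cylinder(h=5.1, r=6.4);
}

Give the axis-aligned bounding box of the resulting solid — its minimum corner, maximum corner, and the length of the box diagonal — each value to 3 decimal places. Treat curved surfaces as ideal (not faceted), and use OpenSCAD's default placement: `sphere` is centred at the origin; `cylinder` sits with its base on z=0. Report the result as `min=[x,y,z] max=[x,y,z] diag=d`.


A = translate([-6.7, 2.3, 13.9]) sphere(r=11.7) → bbox [-18.4,-9.4,2.2] .. [5,14,25.6]
B = cylinder(h=5.1, r=6.4) → bbox [-6.4,-6.4,0] .. [6.4,6.4,5.1]
lo = A.lo+B.lo = [-18.4-6.4, -9.4-6.4, 2.2+0] = [-24.800,-15.800,2.200]
hi = A.hi+B.hi = [5+6.4, 14+6.4, 25.6+5.1] = [11.400,20.400,30.700]
diag = √(36.2²+36.2²+28.5²) = √3433.13 = 58.593

min=[-24.800,-15.800,2.200] max=[11.400,20.400,30.700] diag=58.593


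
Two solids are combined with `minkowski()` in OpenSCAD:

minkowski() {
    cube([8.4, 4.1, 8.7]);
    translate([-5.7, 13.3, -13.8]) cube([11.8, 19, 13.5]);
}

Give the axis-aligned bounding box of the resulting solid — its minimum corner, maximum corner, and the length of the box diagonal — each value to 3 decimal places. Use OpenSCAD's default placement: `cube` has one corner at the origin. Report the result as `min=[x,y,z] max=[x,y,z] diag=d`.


min=[-5.700,13.300,-13.800] max=[14.500,36.400,8.400] diag=37.875

A = translate([-5.7, 13.3, -13.8]) cube([11.8, 19, 13.5]) → bbox [-5.7,13.3,-13.8] .. [6.1,32.3,-0.3]
B = cube([8.4, 4.1, 8.7]) → bbox [0,0,0] .. [8.4,4.1,8.7]
lo = A.lo+B.lo = [-5.7+0, 13.3+0, -13.8+0] = [-5.700,13.300,-13.800]
hi = A.hi+B.hi = [6.1+8.4, 32.3+4.1, -0.3+8.7] = [14.500,36.400,8.400]
diag = √(20.2²+23.1²+22.2²) = √1434.49 = 37.875


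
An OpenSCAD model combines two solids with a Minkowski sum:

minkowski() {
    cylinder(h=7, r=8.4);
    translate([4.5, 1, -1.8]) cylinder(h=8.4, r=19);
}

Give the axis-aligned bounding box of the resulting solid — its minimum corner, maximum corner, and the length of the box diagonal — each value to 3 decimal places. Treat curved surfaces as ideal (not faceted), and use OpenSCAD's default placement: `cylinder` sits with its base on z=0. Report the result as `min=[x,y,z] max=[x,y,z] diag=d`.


A = translate([4.5, 1, -1.8]) cylinder(h=8.4, r=19) → bbox [-14.5,-18,-1.8] .. [23.5,20,6.6]
B = cylinder(h=7, r=8.4) → bbox [-8.4,-8.4,0] .. [8.4,8.4,7]
lo = A.lo+B.lo = [-14.5-8.4, -18-8.4, -1.8+0] = [-22.900,-26.400,-1.800]
hi = A.hi+B.hi = [23.5+8.4, 20+8.4, 6.6+7] = [31.900,28.400,13.600]
diag = √(54.8²+54.8²+15.4²) = √6243.24 = 79.014

min=[-22.900,-26.400,-1.800] max=[31.900,28.400,13.600] diag=79.014


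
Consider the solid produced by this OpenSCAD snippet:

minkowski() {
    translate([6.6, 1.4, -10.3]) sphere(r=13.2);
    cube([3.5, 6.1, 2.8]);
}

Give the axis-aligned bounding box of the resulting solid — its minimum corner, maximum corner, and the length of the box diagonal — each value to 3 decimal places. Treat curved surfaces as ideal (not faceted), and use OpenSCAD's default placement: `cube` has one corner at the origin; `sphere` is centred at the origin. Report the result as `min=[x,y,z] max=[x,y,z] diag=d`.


A = translate([6.6, 1.4, -10.3]) sphere(r=13.2) → bbox [-6.6,-11.8,-23.5] .. [19.8,14.6,2.9]
B = cube([3.5, 6.1, 2.8]) → bbox [0,0,0] .. [3.5,6.1,2.8]
lo = A.lo+B.lo = [-6.6+0, -11.8+0, -23.5+0] = [-6.600,-11.800,-23.500]
hi = A.hi+B.hi = [19.8+3.5, 14.6+6.1, 2.9+2.8] = [23.300,20.700,5.700]
diag = √(29.9²+32.5²+29.2²) = √2802.9 = 52.942

min=[-6.600,-11.800,-23.500] max=[23.300,20.700,5.700] diag=52.942


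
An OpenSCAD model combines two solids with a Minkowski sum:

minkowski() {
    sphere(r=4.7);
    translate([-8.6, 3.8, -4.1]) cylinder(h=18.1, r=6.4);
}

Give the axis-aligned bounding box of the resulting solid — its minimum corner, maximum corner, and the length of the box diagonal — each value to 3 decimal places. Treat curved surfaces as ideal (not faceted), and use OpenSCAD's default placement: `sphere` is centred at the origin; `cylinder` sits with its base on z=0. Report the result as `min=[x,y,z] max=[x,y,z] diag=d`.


A = translate([-8.6, 3.8, -4.1]) cylinder(h=18.1, r=6.4) → bbox [-15,-2.6,-4.1] .. [-2.2,10.2,14]
B = sphere(r=4.7) → bbox [-4.7,-4.7,-4.7] .. [4.7,4.7,4.7]
lo = A.lo+B.lo = [-15-4.7, -2.6-4.7, -4.1-4.7] = [-19.700,-7.300,-8.800]
hi = A.hi+B.hi = [-2.2+4.7, 10.2+4.7, 14+4.7] = [2.500,14.900,18.700]
diag = √(22.2²+22.2²+27.5²) = √1741.93 = 41.736

min=[-19.700,-7.300,-8.800] max=[2.500,14.900,18.700] diag=41.736
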